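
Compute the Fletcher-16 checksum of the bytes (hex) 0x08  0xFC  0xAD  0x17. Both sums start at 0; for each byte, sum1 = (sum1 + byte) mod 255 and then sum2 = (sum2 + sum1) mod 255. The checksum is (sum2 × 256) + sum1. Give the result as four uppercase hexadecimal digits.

Running sums (mod 255):
  after byte 0 (0x08): sum1=8, sum2=8
  after byte 1 (0xFC): sum1=5, sum2=13
  after byte 2 (0xAD): sum1=178, sum2=191
  after byte 3 (0x17): sum1=201, sum2=137
Checksum = sum2·256 + sum1 = 137·256 + 201 = 35273 = 0x89C9.

89C9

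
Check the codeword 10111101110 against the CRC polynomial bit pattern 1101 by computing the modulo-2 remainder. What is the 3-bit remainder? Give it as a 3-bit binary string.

000

Modulo-2 division of 10111101110 by 1101:
  pos 0: 1011 XOR 1101 = 0110
  pos 1: 1101 XOR 1101 = 0000
  pos 5: 1011 XOR 1101 = 0110
  pos 6: 1101 XOR 1101 = 0000
Remainder = 000 (zero — the frame passes the CRC check).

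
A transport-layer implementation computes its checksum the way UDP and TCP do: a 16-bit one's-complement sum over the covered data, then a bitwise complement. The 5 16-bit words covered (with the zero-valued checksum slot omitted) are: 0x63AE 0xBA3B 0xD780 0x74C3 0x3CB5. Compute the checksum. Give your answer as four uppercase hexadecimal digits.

591C

One's-complement addition (fold any carry out of bit 15 back into bit 0):
  0x63AE + 0xBA3B = 0x11DE9 → wrap carry → 0x1DEA
  0x1DEA + 0xD780 = 0x0F56A
  0xF56A + 0x74C3 = 0x16A2D → wrap carry → 0x6A2E
  0x6A2E + 0x3CB5 = 0x0A6E3
One's-complement sum = 0xA6E3.
Checksum = ~0xA6E3 & 0xFFFF = 0x591C.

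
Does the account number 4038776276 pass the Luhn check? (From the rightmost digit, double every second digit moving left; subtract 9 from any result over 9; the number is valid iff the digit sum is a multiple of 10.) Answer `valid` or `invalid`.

valid

From the right, keep odd positions and double even positions (subtract 9 from any doubled value over 9):
  doubled (positions 2,4,...): 5 3 5 6 8 → sum 27
  kept (positions 1,3,...): 6 2 7 8 0 → sum 23
Total = 50.
50 mod 10 = 0, so the number is valid.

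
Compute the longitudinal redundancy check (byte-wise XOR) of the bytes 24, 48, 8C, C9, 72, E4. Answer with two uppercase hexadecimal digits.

XOR the bytes together:
  start with 0x24
  0x24 ⊕ 0x48 = 0x6C
  0x6C ⊕ 0x8C = 0xE0
  0xE0 ⊕ 0xC9 = 0x29
  0x29 ⊕ 0x72 = 0x5B
  0x5B ⊕ 0xE4 = 0xBF

BF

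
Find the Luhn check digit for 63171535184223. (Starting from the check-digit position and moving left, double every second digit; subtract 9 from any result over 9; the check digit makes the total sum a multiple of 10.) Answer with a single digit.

Partial digits right→left: 3 2 2 4 8 1 5 3 5 1 7 1 3 6
Double every second digit counting from the check-digit position (so the 1st, 3rd, 5th, ... of the partial from the right).
  doubled (with −9 where >9): 6 4 7 1 1 5 6 → sum 30
  kept as-is: 2 4 1 3 1 1 6 → sum 18
Total = 30 + 18 = 48.
Check digit = (10 − (48 mod 10)) mod 10 = 2.

2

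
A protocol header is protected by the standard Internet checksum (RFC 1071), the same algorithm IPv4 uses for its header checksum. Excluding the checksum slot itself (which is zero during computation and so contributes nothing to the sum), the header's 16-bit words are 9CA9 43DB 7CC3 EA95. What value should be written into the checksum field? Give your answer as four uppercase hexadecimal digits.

B821

One's-complement addition (fold any carry out of bit 15 back into bit 0):
  0x9CA9 + 0x43DB = 0x0E084
  0xE084 + 0x7CC3 = 0x15D47 → wrap carry → 0x5D48
  0x5D48 + 0xEA95 = 0x147DD → wrap carry → 0x47DE
One's-complement sum = 0x47DE.
Checksum = ~0x47DE & 0xFFFF = 0xB821.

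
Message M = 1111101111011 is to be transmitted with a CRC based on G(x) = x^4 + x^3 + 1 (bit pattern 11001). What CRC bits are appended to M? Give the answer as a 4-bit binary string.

1110

Append 4 zeros: 11111011110110000. Divide by 11001 (XOR where the leading bit is 1):
  pos 0: 11111 XOR 11001 = 00110
  pos 2: 11001 XOR 11001 = 00000
  pos 7: 11101 XOR 11001 = 00100
  pos 9: 10010 XOR 11001 = 01011
  pos 10: 10110 XOR 11001 = 01111
  pos 11: 11110 XOR 11001 = 00111
Remainder (last 4 bits) = 1110. This is the CRC / FCS.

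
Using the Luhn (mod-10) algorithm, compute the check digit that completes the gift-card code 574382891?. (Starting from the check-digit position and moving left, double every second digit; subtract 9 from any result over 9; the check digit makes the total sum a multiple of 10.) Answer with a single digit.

4

Partial digits right→left: 1 9 8 2 8 3 4 7 5
Double every second digit counting from the check-digit position (so the 1st, 3rd, 5th, ... of the partial from the right).
  doubled (with −9 where >9): 2 7 7 8 1 → sum 25
  kept as-is: 9 2 3 7 → sum 21
Total = 25 + 21 = 46.
Check digit = (10 − (46 mod 10)) mod 10 = 4.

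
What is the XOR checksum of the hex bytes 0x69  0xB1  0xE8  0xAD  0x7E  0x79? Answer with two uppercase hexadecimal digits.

XOR the bytes together:
  start with 0x69
  0x69 ⊕ 0xB1 = 0xD8
  0xD8 ⊕ 0xE8 = 0x30
  0x30 ⊕ 0xAD = 0x9D
  0x9D ⊕ 0x7E = 0xE3
  0xE3 ⊕ 0x79 = 0x9A

9A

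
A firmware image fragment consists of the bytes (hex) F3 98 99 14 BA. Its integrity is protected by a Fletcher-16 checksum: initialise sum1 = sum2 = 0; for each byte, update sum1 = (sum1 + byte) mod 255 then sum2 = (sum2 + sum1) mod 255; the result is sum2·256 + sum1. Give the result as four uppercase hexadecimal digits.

Running sums (mod 255):
  after byte 0 (F3): sum1=243, sum2=243
  after byte 1 (98): sum1=140, sum2=128
  after byte 2 (99): sum1=38, sum2=166
  after byte 3 (14): sum1=58, sum2=224
  after byte 4 (BA): sum1=244, sum2=213
Checksum = sum2·256 + sum1 = 213·256 + 244 = 54772 = 0xD5F4.

D5F4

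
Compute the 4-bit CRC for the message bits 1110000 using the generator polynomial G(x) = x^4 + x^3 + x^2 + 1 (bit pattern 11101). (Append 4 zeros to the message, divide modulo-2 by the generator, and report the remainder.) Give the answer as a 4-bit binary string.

Append 4 zeros: 11100000000. Divide by 11101 (XOR where the leading bit is 1):
  pos 0: 11100 XOR 11101 = 00001
  pos 4: 10000 XOR 11101 = 01101
  pos 5: 11010 XOR 11101 = 00111
Remainder (last 4 bits) = 1110. This is the CRC / FCS.

1110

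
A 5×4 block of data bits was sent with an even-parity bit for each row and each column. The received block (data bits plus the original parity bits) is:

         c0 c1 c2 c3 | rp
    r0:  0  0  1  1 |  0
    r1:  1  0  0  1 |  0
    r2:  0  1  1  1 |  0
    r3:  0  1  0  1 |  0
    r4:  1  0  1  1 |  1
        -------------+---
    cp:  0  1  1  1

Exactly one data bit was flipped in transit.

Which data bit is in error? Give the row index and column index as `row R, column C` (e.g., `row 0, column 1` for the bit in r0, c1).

row 2, column 1

Recompute each row's even parity and compare to rp:
  r0: data parity 0, sent rp 0 → ok
  r1: data parity 0, sent rp 0 → ok
  r2: data parity 1, sent rp 0 → mismatch
  r3: data parity 0, sent rp 0 → ok
  r4: data parity 1, sent rp 1 → ok
Recompute each column's even parity and compare to cp:
  c0: data parity 0, sent cp 0 → ok
  c1: data parity 0, sent cp 1 → mismatch
  c2: data parity 1, sent cp 1 → ok
  c3: data parity 1, sent cp 1 → ok
Exactly one row (r2) and one column (c1) fail → the flipped bit is at their intersection.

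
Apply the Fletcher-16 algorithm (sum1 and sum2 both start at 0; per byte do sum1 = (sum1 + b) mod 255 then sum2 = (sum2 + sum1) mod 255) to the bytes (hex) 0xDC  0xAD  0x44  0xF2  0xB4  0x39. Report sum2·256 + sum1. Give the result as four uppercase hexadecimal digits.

Running sums (mod 255):
  after byte 0 (0xDC): sum1=220, sum2=220
  after byte 1 (0xAD): sum1=138, sum2=103
  after byte 2 (0x44): sum1=206, sum2=54
  after byte 3 (0xF2): sum1=193, sum2=247
  after byte 4 (0xB4): sum1=118, sum2=110
  after byte 5 (0x39): sum1=175, sum2=30
Checksum = sum2·256 + sum1 = 30·256 + 175 = 7855 = 0x1EAF.

1EAF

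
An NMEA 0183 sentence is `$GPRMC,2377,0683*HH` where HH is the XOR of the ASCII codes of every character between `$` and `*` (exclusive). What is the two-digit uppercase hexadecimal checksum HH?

47

XOR the ASCII codes of the payload characters:
  'G' = 0x47 → acc = 0x47
  'P' = 0x50 → acc = 0x17
  'R' = 0x52 → acc = 0x45
  'M' = 0x4D → acc = 0x08
  'C' = 0x43 → acc = 0x4B
  ',' = 0x2C → acc = 0x67
  '2' = 0x32 → acc = 0x55
  '3' = 0x33 → acc = 0x66
  '7' = 0x37 → acc = 0x51
  '7' = 0x37 → acc = 0x66
  ',' = 0x2C → acc = 0x4A
  '0' = 0x30 → acc = 0x7A
  '6' = 0x36 → acc = 0x4C
  '8' = 0x38 → acc = 0x74
  '3' = 0x33 → acc = 0x47
Checksum = 0x47.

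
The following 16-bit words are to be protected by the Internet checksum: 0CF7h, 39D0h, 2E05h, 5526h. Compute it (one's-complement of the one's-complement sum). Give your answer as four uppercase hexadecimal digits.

360D

One's-complement addition (fold any carry out of bit 15 back into bit 0):
  0x0CF7 + 0x39D0 = 0x046C7
  0x46C7 + 0x2E05 = 0x074CC
  0x74CC + 0x5526 = 0x0C9F2
One's-complement sum = 0xC9F2.
Checksum = ~0xC9F2 & 0xFFFF = 0x360D.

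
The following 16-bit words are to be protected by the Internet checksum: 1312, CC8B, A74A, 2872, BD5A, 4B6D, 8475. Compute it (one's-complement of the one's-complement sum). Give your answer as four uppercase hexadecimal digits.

One's-complement addition (fold any carry out of bit 15 back into bit 0):
  0x1312 + 0xCC8B = 0x0DF9D
  0xDF9D + 0xA74A = 0x186E7 → wrap carry → 0x86E8
  0x86E8 + 0x2872 = 0x0AF5A
  0xAF5A + 0xBD5A = 0x16CB4 → wrap carry → 0x6CB5
  0x6CB5 + 0x4B6D = 0x0B822
  0xB822 + 0x8475 = 0x13C97 → wrap carry → 0x3C98
One's-complement sum = 0x3C98.
Checksum = ~0x3C98 & 0xFFFF = 0xC367.

C367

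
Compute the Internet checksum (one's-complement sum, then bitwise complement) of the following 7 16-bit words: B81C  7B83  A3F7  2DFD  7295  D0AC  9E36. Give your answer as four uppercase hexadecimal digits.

18F2

One's-complement addition (fold any carry out of bit 15 back into bit 0):
  0xB81C + 0x7B83 = 0x1339F → wrap carry → 0x33A0
  0x33A0 + 0xA3F7 = 0x0D797
  0xD797 + 0x2DFD = 0x10594 → wrap carry → 0x0595
  0x0595 + 0x7295 = 0x0782A
  0x782A + 0xD0AC = 0x148D6 → wrap carry → 0x48D7
  0x48D7 + 0x9E36 = 0x0E70D
One's-complement sum = 0xE70D.
Checksum = ~0xE70D & 0xFFFF = 0x18F2.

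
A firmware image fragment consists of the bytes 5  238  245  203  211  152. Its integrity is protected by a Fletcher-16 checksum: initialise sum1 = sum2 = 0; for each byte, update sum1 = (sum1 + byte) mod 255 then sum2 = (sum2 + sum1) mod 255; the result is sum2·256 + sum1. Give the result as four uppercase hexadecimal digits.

4422

Running sums (mod 255):
  after byte 0 (5): sum1=5, sum2=5
  after byte 1 (238): sum1=243, sum2=248
  after byte 2 (245): sum1=233, sum2=226
  after byte 3 (203): sum1=181, sum2=152
  after byte 4 (211): sum1=137, sum2=34
  after byte 5 (152): sum1=34, sum2=68
Checksum = sum2·256 + sum1 = 68·256 + 34 = 17442 = 0x4422.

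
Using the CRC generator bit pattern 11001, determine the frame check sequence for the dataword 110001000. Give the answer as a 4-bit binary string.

1001

Append 4 zeros: 1100010000000. Divide by 11001 (XOR where the leading bit is 1):
  pos 0: 11000 XOR 11001 = 00001
  pos 4: 11000 XOR 11001 = 00001
  pos 8: 10000 XOR 11001 = 01001
Remainder (last 4 bits) = 1001. This is the CRC / FCS.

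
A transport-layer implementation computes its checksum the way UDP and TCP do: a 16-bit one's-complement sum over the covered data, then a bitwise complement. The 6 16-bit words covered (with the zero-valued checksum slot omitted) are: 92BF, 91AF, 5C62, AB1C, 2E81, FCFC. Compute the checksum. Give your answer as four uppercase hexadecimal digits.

A893

One's-complement addition (fold any carry out of bit 15 back into bit 0):
  0x92BF + 0x91AF = 0x1246E → wrap carry → 0x246F
  0x246F + 0x5C62 = 0x080D1
  0x80D1 + 0xAB1C = 0x12BED → wrap carry → 0x2BEE
  0x2BEE + 0x2E81 = 0x05A6F
  0x5A6F + 0xFCFC = 0x1576B → wrap carry → 0x576C
One's-complement sum = 0x576C.
Checksum = ~0x576C & 0xFFFF = 0xA893.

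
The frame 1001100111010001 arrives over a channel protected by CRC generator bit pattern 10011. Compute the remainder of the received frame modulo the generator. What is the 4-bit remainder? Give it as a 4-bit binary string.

0000

Modulo-2 division of 1001100111010001 by 10011:
  pos 0: 10011 XOR 10011 = 00000
  pos 7: 11101 XOR 10011 = 01110
  pos 8: 11100 XOR 10011 = 01111
  pos 9: 11110 XOR 10011 = 01101
  pos 10: 11010 XOR 10011 = 01001
  pos 11: 10011 XOR 10011 = 00000
Remainder = 0000 (zero — the frame passes the CRC check).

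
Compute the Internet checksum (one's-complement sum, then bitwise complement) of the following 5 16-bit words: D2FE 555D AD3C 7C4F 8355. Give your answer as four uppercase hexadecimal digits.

One's-complement addition (fold any carry out of bit 15 back into bit 0):
  0xD2FE + 0x555D = 0x1285B → wrap carry → 0x285C
  0x285C + 0xAD3C = 0x0D598
  0xD598 + 0x7C4F = 0x151E7 → wrap carry → 0x51E8
  0x51E8 + 0x8355 = 0x0D53D
One's-complement sum = 0xD53D.
Checksum = ~0xD53D & 0xFFFF = 0x2AC2.

2AC2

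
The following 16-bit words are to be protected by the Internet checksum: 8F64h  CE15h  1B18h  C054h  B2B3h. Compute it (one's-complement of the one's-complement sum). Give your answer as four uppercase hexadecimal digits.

1465

One's-complement addition (fold any carry out of bit 15 back into bit 0):
  0x8F64 + 0xCE15 = 0x15D79 → wrap carry → 0x5D7A
  0x5D7A + 0x1B18 = 0x07892
  0x7892 + 0xC054 = 0x138E6 → wrap carry → 0x38E7
  0x38E7 + 0xB2B3 = 0x0EB9A
One's-complement sum = 0xEB9A.
Checksum = ~0xEB9A & 0xFFFF = 0x1465.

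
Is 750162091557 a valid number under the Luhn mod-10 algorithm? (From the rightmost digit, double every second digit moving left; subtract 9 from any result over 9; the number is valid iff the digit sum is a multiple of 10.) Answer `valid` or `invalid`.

valid

From the right, keep odd positions and double even positions (subtract 9 from any doubled value over 9):
  doubled (positions 2,4,...): 1 2 0 3 0 5 → sum 11
  kept (positions 1,3,...): 7 5 9 2 1 5 → sum 29
Total = 40.
40 mod 10 = 0, so the number is valid.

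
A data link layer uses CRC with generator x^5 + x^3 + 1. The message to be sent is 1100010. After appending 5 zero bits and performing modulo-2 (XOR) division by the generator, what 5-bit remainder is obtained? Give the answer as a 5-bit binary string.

Append 5 zeros: 110001000000. Divide by 101001 (XOR where the leading bit is 1):
  pos 0: 110001 XOR 101001 = 011000
  pos 1: 110000 XOR 101001 = 011001
  pos 2: 110010 XOR 101001 = 011011
  pos 3: 110110 XOR 101001 = 011111
  pos 4: 111110 XOR 101001 = 010111
  pos 5: 101110 XOR 101001 = 000111
Remainder (last 5 bits) = 01110. This is the CRC / FCS.

01110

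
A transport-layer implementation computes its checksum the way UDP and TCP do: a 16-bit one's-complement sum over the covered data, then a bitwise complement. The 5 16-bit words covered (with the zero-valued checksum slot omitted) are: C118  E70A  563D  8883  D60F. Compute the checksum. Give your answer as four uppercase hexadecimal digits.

One's-complement addition (fold any carry out of bit 15 back into bit 0):
  0xC118 + 0xE70A = 0x1A822 → wrap carry → 0xA823
  0xA823 + 0x563D = 0x0FE60
  0xFE60 + 0x8883 = 0x186E3 → wrap carry → 0x86E4
  0x86E4 + 0xD60F = 0x15CF3 → wrap carry → 0x5CF4
One's-complement sum = 0x5CF4.
Checksum = ~0x5CF4 & 0xFFFF = 0xA30B.

A30B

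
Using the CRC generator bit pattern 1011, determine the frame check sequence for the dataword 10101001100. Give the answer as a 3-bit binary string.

101

Append 3 zeros: 10101001100000. Divide by 1011 (XOR where the leading bit is 1):
  pos 0: 1010 XOR 1011 = 0001
  pos 3: 1100 XOR 1011 = 0111
  pos 4: 1111 XOR 1011 = 0100
  pos 5: 1001 XOR 1011 = 0010
  pos 7: 1000 XOR 1011 = 0011
  pos 9: 1100 XOR 1011 = 0111
  pos 10: 1110 XOR 1011 = 0101
Remainder (last 3 bits) = 101. This is the CRC / FCS.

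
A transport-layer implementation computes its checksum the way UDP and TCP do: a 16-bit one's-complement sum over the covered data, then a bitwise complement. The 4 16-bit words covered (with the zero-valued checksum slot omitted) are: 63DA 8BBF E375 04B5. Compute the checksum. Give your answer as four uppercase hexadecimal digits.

283B

One's-complement addition (fold any carry out of bit 15 back into bit 0):
  0x63DA + 0x8BBF = 0x0EF99
  0xEF99 + 0xE375 = 0x1D30E → wrap carry → 0xD30F
  0xD30F + 0x04B5 = 0x0D7C4
One's-complement sum = 0xD7C4.
Checksum = ~0xD7C4 & 0xFFFF = 0x283B.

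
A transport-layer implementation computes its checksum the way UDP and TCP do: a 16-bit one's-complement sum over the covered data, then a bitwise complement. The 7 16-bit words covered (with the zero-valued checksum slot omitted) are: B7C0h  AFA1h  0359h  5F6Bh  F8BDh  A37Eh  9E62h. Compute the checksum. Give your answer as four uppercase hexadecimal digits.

FB39

One's-complement addition (fold any carry out of bit 15 back into bit 0):
  0xB7C0 + 0xAFA1 = 0x16761 → wrap carry → 0x6762
  0x6762 + 0x0359 = 0x06ABB
  0x6ABB + 0x5F6B = 0x0CA26
  0xCA26 + 0xF8BD = 0x1C2E3 → wrap carry → 0xC2E4
  0xC2E4 + 0xA37E = 0x16662 → wrap carry → 0x6663
  0x6663 + 0x9E62 = 0x104C5 → wrap carry → 0x04C6
One's-complement sum = 0x04C6.
Checksum = ~0x04C6 & 0xFFFF = 0xFB39.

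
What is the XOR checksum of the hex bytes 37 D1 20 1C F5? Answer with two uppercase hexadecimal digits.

XOR the bytes together:
  start with 0x37
  0x37 ⊕ 0xD1 = 0xE6
  0xE6 ⊕ 0x20 = 0xC6
  0xC6 ⊕ 0x1C = 0xDA
  0xDA ⊕ 0xF5 = 0x2F

2F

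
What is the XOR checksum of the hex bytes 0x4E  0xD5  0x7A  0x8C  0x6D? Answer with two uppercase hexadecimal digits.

XOR the bytes together:
  start with 0x4E
  0x4E ⊕ 0xD5 = 0x9B
  0x9B ⊕ 0x7A = 0xE1
  0xE1 ⊕ 0x8C = 0x6D
  0x6D ⊕ 0x6D = 0x00

00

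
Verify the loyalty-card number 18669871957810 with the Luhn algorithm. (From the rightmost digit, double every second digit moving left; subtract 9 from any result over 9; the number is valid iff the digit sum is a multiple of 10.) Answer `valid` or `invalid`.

invalid

From the right, keep odd positions and double even positions (subtract 9 from any doubled value over 9):
  doubled (positions 2,4,...): 2 5 9 5 9 3 2 → sum 35
  kept (positions 1,3,...): 0 8 5 1 8 6 8 → sum 36
Total = 71.
71 mod 10 = 1, so the number is invalid.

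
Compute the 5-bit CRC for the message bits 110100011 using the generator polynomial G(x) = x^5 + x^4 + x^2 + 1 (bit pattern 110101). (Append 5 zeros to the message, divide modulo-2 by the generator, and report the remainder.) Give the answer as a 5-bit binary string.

Append 5 zeros: 11010001100000. Divide by 110101 (XOR where the leading bit is 1):
  pos 0: 110100 XOR 110101 = 000001
  pos 5: 101100 XOR 110101 = 011001
  pos 6: 110010 XOR 110101 = 000111
Remainder (last 5 bits) = 11100. This is the CRC / FCS.

11100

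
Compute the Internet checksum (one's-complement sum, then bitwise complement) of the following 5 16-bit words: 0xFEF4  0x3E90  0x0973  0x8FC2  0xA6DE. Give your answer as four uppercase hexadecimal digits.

8266

One's-complement addition (fold any carry out of bit 15 back into bit 0):
  0xFEF4 + 0x3E90 = 0x13D84 → wrap carry → 0x3D85
  0x3D85 + 0x0973 = 0x046F8
  0x46F8 + 0x8FC2 = 0x0D6BA
  0xD6BA + 0xA6DE = 0x17D98 → wrap carry → 0x7D99
One's-complement sum = 0x7D99.
Checksum = ~0x7D99 & 0xFFFF = 0x8266.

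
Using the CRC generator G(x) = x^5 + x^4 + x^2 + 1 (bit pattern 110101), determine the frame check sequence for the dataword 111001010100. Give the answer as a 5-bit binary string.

Append 5 zeros: 11100101010000000. Divide by 110101 (XOR where the leading bit is 1):
  pos 0: 111001 XOR 110101 = 001100
  pos 2: 110001 XOR 110101 = 000100
  pos 5: 100010 XOR 110101 = 010111
  pos 6: 101110 XOR 110101 = 011011
  pos 7: 110110 XOR 110101 = 000011
  pos 11: 110000 XOR 110101 = 000101
Remainder (last 5 bits) = 00101. This is the CRC / FCS.

00101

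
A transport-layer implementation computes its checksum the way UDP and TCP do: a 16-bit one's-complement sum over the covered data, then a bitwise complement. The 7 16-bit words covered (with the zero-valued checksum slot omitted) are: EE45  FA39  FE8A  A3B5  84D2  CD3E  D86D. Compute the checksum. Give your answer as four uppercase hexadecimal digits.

One's-complement addition (fold any carry out of bit 15 back into bit 0):
  0xEE45 + 0xFA39 = 0x1E87E → wrap carry → 0xE87F
  0xE87F + 0xFE8A = 0x1E709 → wrap carry → 0xE70A
  0xE70A + 0xA3B5 = 0x18ABF → wrap carry → 0x8AC0
  0x8AC0 + 0x84D2 = 0x10F92 → wrap carry → 0x0F93
  0x0F93 + 0xCD3E = 0x0DCD1
  0xDCD1 + 0xD86D = 0x1B53E → wrap carry → 0xB53F
One's-complement sum = 0xB53F.
Checksum = ~0xB53F & 0xFFFF = 0x4AC0.

4AC0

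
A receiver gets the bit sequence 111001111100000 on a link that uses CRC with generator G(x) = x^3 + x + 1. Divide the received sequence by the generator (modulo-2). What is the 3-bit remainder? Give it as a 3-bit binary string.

110

Modulo-2 division of 111001111100000 by 1011:
  pos 0: 1110 XOR 1011 = 0101
  pos 1: 1010 XOR 1011 = 0001
  pos 4: 1111 XOR 1011 = 0100
  pos 5: 1001 XOR 1011 = 0010
  pos 7: 1010 XOR 1011 = 0001
  pos 10: 1000 XOR 1011 = 0011
Remainder = 110 (nonzero — an error is detected).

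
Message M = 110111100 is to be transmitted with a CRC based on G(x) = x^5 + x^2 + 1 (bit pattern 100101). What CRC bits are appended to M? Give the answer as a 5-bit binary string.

00000

Append 5 zeros: 11011110000000. Divide by 100101 (XOR where the leading bit is 1):
  pos 0: 110111 XOR 100101 = 010010
  pos 1: 100101 XOR 100101 = 000000
Remainder (last 5 bits) = 00000. This is the CRC / FCS.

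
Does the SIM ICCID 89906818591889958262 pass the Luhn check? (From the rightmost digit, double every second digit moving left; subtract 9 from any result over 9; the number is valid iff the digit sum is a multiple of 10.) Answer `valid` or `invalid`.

From the right, keep odd positions and double even positions (subtract 9 from any doubled value over 9):
  doubled (positions 2,4,...): 3 7 9 7 2 1 2 3 9 7 → sum 50
  kept (positions 1,3,...): 2 2 5 9 8 9 8 8 0 9 → sum 60
Total = 110.
110 mod 10 = 0, so the number is valid.

valid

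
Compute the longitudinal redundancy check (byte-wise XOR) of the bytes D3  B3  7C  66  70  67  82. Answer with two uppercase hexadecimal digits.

EF

XOR the bytes together:
  start with 0xD3
  0xD3 ⊕ 0xB3 = 0x60
  0x60 ⊕ 0x7C = 0x1C
  0x1C ⊕ 0x66 = 0x7A
  0x7A ⊕ 0x70 = 0x0A
  0x0A ⊕ 0x67 = 0x6D
  0x6D ⊕ 0x82 = 0xEF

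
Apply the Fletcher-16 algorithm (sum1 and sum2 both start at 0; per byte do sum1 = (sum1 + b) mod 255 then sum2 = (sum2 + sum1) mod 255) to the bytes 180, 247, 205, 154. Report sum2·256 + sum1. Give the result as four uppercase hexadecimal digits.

Running sums (mod 255):
  after byte 0 (180): sum1=180, sum2=180
  after byte 1 (247): sum1=172, sum2=97
  after byte 2 (205): sum1=122, sum2=219
  after byte 3 (154): sum1=21, sum2=240
Checksum = sum2·256 + sum1 = 240·256 + 21 = 61461 = 0xF015.

F015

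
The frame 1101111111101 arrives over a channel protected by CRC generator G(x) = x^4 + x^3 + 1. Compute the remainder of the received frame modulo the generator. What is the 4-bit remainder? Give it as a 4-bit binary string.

Modulo-2 division of 1101111111101 by 11001:
  pos 0: 11011 XOR 11001 = 00010
  pos 3: 10111 XOR 11001 = 01110
  pos 4: 11101 XOR 11001 = 00100
  pos 6: 10011 XOR 11001 = 01010
  pos 7: 10100 XOR 11001 = 01101
  pos 8: 11011 XOR 11001 = 00010
Remainder = 0010 (nonzero — an error is detected).

0010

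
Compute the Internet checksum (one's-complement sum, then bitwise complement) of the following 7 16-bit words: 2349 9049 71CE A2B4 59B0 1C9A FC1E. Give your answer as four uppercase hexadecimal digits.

One's-complement addition (fold any carry out of bit 15 back into bit 0):
  0x2349 + 0x9049 = 0x0B392
  0xB392 + 0x71CE = 0x12560 → wrap carry → 0x2561
  0x2561 + 0xA2B4 = 0x0C815
  0xC815 + 0x59B0 = 0x121C5 → wrap carry → 0x21C6
  0x21C6 + 0x1C9A = 0x03E60
  0x3E60 + 0xFC1E = 0x13A7E → wrap carry → 0x3A7F
One's-complement sum = 0x3A7F.
Checksum = ~0x3A7F & 0xFFFF = 0xC580.

C580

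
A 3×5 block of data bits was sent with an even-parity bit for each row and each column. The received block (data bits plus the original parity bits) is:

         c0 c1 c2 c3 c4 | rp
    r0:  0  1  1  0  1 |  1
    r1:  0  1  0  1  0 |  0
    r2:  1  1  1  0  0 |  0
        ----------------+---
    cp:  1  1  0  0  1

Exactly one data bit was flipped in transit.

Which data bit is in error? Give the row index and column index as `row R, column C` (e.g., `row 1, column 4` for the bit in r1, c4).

row 2, column 3

Recompute each row's even parity and compare to rp:
  r0: data parity 1, sent rp 1 → ok
  r1: data parity 0, sent rp 0 → ok
  r2: data parity 1, sent rp 0 → mismatch
Recompute each column's even parity and compare to cp:
  c0: data parity 1, sent cp 1 → ok
  c1: data parity 1, sent cp 1 → ok
  c2: data parity 0, sent cp 0 → ok
  c3: data parity 1, sent cp 0 → mismatch
  c4: data parity 1, sent cp 1 → ok
Exactly one row (r2) and one column (c3) fail → the flipped bit is at their intersection.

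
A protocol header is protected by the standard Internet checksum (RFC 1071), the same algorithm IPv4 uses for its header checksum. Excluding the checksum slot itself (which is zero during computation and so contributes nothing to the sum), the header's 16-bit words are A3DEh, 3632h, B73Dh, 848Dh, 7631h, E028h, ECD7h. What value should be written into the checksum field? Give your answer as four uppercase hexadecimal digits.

One's-complement addition (fold any carry out of bit 15 back into bit 0):
  0xA3DE + 0x3632 = 0x0DA10
  0xDA10 + 0xB73D = 0x1914D → wrap carry → 0x914E
  0x914E + 0x848D = 0x115DB → wrap carry → 0x15DC
  0x15DC + 0x7631 = 0x08C0D
  0x8C0D + 0xE028 = 0x16C35 → wrap carry → 0x6C36
  0x6C36 + 0xECD7 = 0x1590D → wrap carry → 0x590E
One's-complement sum = 0x590E.
Checksum = ~0x590E & 0xFFFF = 0xA6F1.

A6F1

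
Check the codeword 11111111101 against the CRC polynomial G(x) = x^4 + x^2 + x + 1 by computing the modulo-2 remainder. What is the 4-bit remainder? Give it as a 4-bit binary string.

Modulo-2 division of 11111111101 by 10111:
  pos 0: 11111 XOR 10111 = 01000
  pos 1: 10001 XOR 10111 = 00110
  pos 3: 11011 XOR 10111 = 01100
  pos 4: 11001 XOR 10111 = 01110
  pos 5: 11100 XOR 10111 = 01011
  pos 6: 10111 XOR 10111 = 00000
Remainder = 0000 (zero — the frame passes the CRC check).

0000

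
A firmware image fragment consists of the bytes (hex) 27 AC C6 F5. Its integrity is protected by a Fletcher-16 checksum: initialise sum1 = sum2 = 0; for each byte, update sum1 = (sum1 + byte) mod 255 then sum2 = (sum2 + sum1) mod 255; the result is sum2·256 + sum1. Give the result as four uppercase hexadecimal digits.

2690

Running sums (mod 255):
  after byte 0 (27): sum1=39, sum2=39
  after byte 1 (AC): sum1=211, sum2=250
  after byte 2 (C6): sum1=154, sum2=149
  after byte 3 (F5): sum1=144, sum2=38
Checksum = sum2·256 + sum1 = 38·256 + 144 = 9872 = 0x2690.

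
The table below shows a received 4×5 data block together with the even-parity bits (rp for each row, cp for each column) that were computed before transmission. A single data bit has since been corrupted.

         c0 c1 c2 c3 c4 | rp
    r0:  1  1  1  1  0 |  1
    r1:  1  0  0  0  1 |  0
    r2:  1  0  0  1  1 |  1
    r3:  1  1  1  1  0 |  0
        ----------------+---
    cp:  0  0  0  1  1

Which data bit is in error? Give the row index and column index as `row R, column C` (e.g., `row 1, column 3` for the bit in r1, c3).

Recompute each row's even parity and compare to rp:
  r0: data parity 0, sent rp 1 → mismatch
  r1: data parity 0, sent rp 0 → ok
  r2: data parity 1, sent rp 1 → ok
  r3: data parity 0, sent rp 0 → ok
Recompute each column's even parity and compare to cp:
  c0: data parity 0, sent cp 0 → ok
  c1: data parity 0, sent cp 0 → ok
  c2: data parity 0, sent cp 0 → ok
  c3: data parity 1, sent cp 1 → ok
  c4: data parity 0, sent cp 1 → mismatch
Exactly one row (r0) and one column (c4) fail → the flipped bit is at their intersection.

row 0, column 4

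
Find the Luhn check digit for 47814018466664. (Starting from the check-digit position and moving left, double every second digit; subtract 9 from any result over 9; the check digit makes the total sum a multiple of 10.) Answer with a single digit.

Partial digits right→left: 4 6 6 6 6 4 8 1 0 4 1 8 7 4
Double every second digit counting from the check-digit position (so the 1st, 3rd, 5th, ... of the partial from the right).
  doubled (with −9 where >9): 8 3 3 7 0 2 5 → sum 28
  kept as-is: 6 6 4 1 4 8 4 → sum 33
Total = 28 + 33 = 61.
Check digit = (10 − (61 mod 10)) mod 10 = 9.

9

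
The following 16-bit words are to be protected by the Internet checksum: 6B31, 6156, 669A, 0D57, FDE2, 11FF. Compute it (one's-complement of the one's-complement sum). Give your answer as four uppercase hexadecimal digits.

One's-complement addition (fold any carry out of bit 15 back into bit 0):
  0x6B31 + 0x6156 = 0x0CC87
  0xCC87 + 0x669A = 0x13321 → wrap carry → 0x3322
  0x3322 + 0x0D57 = 0x04079
  0x4079 + 0xFDE2 = 0x13E5B → wrap carry → 0x3E5C
  0x3E5C + 0x11FF = 0x0505B
One's-complement sum = 0x505B.
Checksum = ~0x505B & 0xFFFF = 0xAFA4.

AFA4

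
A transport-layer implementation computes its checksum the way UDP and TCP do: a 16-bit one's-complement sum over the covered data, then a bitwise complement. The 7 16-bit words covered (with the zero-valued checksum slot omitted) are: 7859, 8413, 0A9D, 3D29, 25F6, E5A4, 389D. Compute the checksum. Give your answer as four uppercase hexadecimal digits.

One's-complement addition (fold any carry out of bit 15 back into bit 0):
  0x7859 + 0x8413 = 0x0FC6C
  0xFC6C + 0x0A9D = 0x10709 → wrap carry → 0x070A
  0x070A + 0x3D29 = 0x04433
  0x4433 + 0x25F6 = 0x06A29
  0x6A29 + 0xE5A4 = 0x14FCD → wrap carry → 0x4FCE
  0x4FCE + 0x389D = 0x0886B
One's-complement sum = 0x886B.
Checksum = ~0x886B & 0xFFFF = 0x7794.

7794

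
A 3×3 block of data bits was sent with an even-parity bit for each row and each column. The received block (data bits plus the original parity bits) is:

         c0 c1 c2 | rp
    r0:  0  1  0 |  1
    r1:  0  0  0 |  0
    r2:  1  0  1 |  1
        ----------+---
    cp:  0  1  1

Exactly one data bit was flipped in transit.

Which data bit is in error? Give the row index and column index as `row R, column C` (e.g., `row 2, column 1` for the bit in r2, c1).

Recompute each row's even parity and compare to rp:
  r0: data parity 1, sent rp 1 → ok
  r1: data parity 0, sent rp 0 → ok
  r2: data parity 0, sent rp 1 → mismatch
Recompute each column's even parity and compare to cp:
  c0: data parity 1, sent cp 0 → mismatch
  c1: data parity 1, sent cp 1 → ok
  c2: data parity 1, sent cp 1 → ok
Exactly one row (r2) and one column (c0) fail → the flipped bit is at their intersection.

row 2, column 0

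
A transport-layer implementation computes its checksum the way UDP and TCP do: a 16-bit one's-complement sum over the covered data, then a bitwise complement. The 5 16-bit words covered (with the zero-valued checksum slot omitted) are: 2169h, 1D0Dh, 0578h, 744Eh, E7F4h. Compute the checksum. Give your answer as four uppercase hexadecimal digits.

5FCE

One's-complement addition (fold any carry out of bit 15 back into bit 0):
  0x2169 + 0x1D0D = 0x03E76
  0x3E76 + 0x0578 = 0x043EE
  0x43EE + 0x744E = 0x0B83C
  0xB83C + 0xE7F4 = 0x1A030 → wrap carry → 0xA031
One's-complement sum = 0xA031.
Checksum = ~0xA031 & 0xFFFF = 0x5FCE.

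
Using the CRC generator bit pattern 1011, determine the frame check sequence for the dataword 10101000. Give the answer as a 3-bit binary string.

Append 3 zeros: 10101000000. Divide by 1011 (XOR where the leading bit is 1):
  pos 0: 1010 XOR 1011 = 0001
  pos 3: 1100 XOR 1011 = 0111
  pos 4: 1110 XOR 1011 = 0101
  pos 5: 1010 XOR 1011 = 0001
Remainder (last 3 bits) = 100. This is the CRC / FCS.

100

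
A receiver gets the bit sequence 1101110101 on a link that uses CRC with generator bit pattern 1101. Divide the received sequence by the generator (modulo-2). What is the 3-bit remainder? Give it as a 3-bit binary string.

Modulo-2 division of 1101110101 by 1101:
  pos 0: 1101 XOR 1101 = 0000
  pos 4: 1101 XOR 1101 = 0000
Remainder = 001 (nonzero — an error is detected).

001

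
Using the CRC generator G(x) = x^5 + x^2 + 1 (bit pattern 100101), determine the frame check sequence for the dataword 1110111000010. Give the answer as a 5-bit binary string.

01000

Append 5 zeros: 111011100001000000. Divide by 100101 (XOR where the leading bit is 1):
  pos 0: 111011 XOR 100101 = 011110
  pos 1: 111101 XOR 100101 = 011000
  pos 2: 110000 XOR 100101 = 010101
  pos 3: 101010 XOR 100101 = 001111
  pos 5: 111100 XOR 100101 = 011001
  pos 6: 110011 XOR 100101 = 010110
  pos 7: 101100 XOR 100101 = 001001
  pos 9: 100100 XOR 100101 = 000001
Remainder (last 5 bits) = 01000. This is the CRC / FCS.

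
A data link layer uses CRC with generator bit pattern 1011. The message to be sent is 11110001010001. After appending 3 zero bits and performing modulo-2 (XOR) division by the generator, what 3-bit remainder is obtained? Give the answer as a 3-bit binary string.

Append 3 zeros: 11110001010001000. Divide by 1011 (XOR where the leading bit is 1):
  pos 0: 1111 XOR 1011 = 0100
  pos 1: 1000 XOR 1011 = 0011
  pos 3: 1100 XOR 1011 = 0111
  pos 4: 1111 XOR 1011 = 0100
  pos 5: 1000 XOR 1011 = 0011
  pos 7: 1110 XOR 1011 = 0101
  pos 8: 1010 XOR 1011 = 0001
  pos 11: 1010 XOR 1011 = 0001
Remainder (last 3 bits) = 100. This is the CRC / FCS.

100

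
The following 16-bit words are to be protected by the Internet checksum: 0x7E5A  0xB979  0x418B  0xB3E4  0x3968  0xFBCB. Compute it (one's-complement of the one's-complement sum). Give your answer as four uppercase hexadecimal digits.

One's-complement addition (fold any carry out of bit 15 back into bit 0):
  0x7E5A + 0xB979 = 0x137D3 → wrap carry → 0x37D4
  0x37D4 + 0x418B = 0x0795F
  0x795F + 0xB3E4 = 0x12D43 → wrap carry → 0x2D44
  0x2D44 + 0x3968 = 0x066AC
  0x66AC + 0xFBCB = 0x16277 → wrap carry → 0x6278
One's-complement sum = 0x6278.
Checksum = ~0x6278 & 0xFFFF = 0x9D87.

9D87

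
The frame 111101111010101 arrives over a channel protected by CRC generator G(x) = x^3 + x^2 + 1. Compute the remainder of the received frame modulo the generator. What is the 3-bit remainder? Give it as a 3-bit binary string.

000

Modulo-2 division of 111101111010101 by 1101:
  pos 0: 1111 XOR 1101 = 0010
  pos 2: 1001 XOR 1101 = 0100
  pos 3: 1001 XOR 1101 = 0100
  pos 4: 1001 XOR 1101 = 0100
  pos 5: 1001 XOR 1101 = 0100
  pos 6: 1000 XOR 1101 = 0101
  pos 7: 1011 XOR 1101 = 0110
  pos 8: 1100 XOR 1101 = 0001
  pos 11: 1101 XOR 1101 = 0000
Remainder = 000 (zero — the frame passes the CRC check).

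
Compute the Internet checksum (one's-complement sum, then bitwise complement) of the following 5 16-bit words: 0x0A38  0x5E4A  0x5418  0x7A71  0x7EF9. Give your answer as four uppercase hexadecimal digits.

49FA

One's-complement addition (fold any carry out of bit 15 back into bit 0):
  0x0A38 + 0x5E4A = 0x06882
  0x6882 + 0x5418 = 0x0BC9A
  0xBC9A + 0x7A71 = 0x1370B → wrap carry → 0x370C
  0x370C + 0x7EF9 = 0x0B605
One's-complement sum = 0xB605.
Checksum = ~0xB605 & 0xFFFF = 0x49FA.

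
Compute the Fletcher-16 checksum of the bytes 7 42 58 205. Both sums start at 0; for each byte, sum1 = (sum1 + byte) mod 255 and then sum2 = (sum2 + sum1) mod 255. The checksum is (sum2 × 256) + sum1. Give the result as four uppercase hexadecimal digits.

DC39

Running sums (mod 255):
  after byte 0 (7): sum1=7, sum2=7
  after byte 1 (42): sum1=49, sum2=56
  after byte 2 (58): sum1=107, sum2=163
  after byte 3 (205): sum1=57, sum2=220
Checksum = sum2·256 + sum1 = 220·256 + 57 = 56377 = 0xDC39.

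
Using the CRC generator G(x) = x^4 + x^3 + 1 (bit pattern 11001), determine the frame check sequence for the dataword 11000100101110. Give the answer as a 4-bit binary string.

Append 4 zeros: 110001001011100000. Divide by 11001 (XOR where the leading bit is 1):
  pos 0: 11000 XOR 11001 = 00001
  pos 4: 11001 XOR 11001 = 00000
  pos 10: 11100 XOR 11001 = 00101
  pos 12: 10100 XOR 11001 = 01101
  pos 13: 11010 XOR 11001 = 00011
Remainder (last 4 bits) = 0011. This is the CRC / FCS.

0011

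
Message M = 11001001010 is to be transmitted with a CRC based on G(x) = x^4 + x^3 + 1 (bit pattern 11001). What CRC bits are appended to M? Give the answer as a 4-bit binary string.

Append 4 zeros: 110010010100000. Divide by 11001 (XOR where the leading bit is 1):
  pos 0: 11001 XOR 11001 = 00000
  pos 7: 10100 XOR 11001 = 01101
  pos 8: 11010 XOR 11001 = 00011
Remainder (last 4 bits) = 1100. This is the CRC / FCS.

1100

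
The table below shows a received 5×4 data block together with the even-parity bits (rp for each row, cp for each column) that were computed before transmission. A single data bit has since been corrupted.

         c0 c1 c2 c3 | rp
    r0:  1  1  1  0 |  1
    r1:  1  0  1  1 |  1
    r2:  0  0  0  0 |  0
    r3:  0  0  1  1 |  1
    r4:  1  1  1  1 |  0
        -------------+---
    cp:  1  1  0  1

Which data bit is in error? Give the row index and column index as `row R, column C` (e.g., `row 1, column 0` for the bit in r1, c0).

row 3, column 1

Recompute each row's even parity and compare to rp:
  r0: data parity 1, sent rp 1 → ok
  r1: data parity 1, sent rp 1 → ok
  r2: data parity 0, sent rp 0 → ok
  r3: data parity 0, sent rp 1 → mismatch
  r4: data parity 0, sent rp 0 → ok
Recompute each column's even parity and compare to cp:
  c0: data parity 1, sent cp 1 → ok
  c1: data parity 0, sent cp 1 → mismatch
  c2: data parity 0, sent cp 0 → ok
  c3: data parity 1, sent cp 1 → ok
Exactly one row (r3) and one column (c1) fail → the flipped bit is at their intersection.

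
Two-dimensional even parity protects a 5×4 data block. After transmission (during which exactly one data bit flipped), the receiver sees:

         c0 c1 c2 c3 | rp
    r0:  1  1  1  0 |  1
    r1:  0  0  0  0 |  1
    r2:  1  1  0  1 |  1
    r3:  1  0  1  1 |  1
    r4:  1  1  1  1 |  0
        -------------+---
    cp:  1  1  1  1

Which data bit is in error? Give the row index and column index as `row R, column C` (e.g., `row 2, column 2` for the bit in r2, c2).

Recompute each row's even parity and compare to rp:
  r0: data parity 1, sent rp 1 → ok
  r1: data parity 0, sent rp 1 → mismatch
  r2: data parity 1, sent rp 1 → ok
  r3: data parity 1, sent rp 1 → ok
  r4: data parity 0, sent rp 0 → ok
Recompute each column's even parity and compare to cp:
  c0: data parity 0, sent cp 1 → mismatch
  c1: data parity 1, sent cp 1 → ok
  c2: data parity 1, sent cp 1 → ok
  c3: data parity 1, sent cp 1 → ok
Exactly one row (r1) and one column (c0) fail → the flipped bit is at their intersection.

row 1, column 0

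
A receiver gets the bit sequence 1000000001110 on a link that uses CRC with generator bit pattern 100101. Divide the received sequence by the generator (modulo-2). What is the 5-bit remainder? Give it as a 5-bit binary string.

00000

Modulo-2 division of 1000000001110 by 100101:
  pos 0: 100000 XOR 100101 = 000101
  pos 3: 101000 XOR 100101 = 001101
  pos 5: 110111 XOR 100101 = 010010
  pos 6: 100101 XOR 100101 = 000000
Remainder = 00000 (zero — the frame passes the CRC check).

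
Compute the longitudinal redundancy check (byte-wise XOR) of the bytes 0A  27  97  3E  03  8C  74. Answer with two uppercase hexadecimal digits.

XOR the bytes together:
  start with 0x0A
  0x0A ⊕ 0x27 = 0x2D
  0x2D ⊕ 0x97 = 0xBA
  0xBA ⊕ 0x3E = 0x84
  0x84 ⊕ 0x03 = 0x87
  0x87 ⊕ 0x8C = 0x0B
  0x0B ⊕ 0x74 = 0x7F

7F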